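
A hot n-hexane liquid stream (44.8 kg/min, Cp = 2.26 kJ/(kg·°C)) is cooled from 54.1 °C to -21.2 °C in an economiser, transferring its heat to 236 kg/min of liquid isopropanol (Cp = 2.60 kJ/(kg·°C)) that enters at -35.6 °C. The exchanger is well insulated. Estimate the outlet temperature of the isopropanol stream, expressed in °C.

Heat released by hot stream: Q = 44.8 × 2.26 × (54.1 − -21.2) = 7624 kJ/min
Energy balance on cold side (adiabatic exchanger): Q = ṁ_c·Cp_c·(T_c,out − T_c,in)
T_c,out = -35.6 + 7624/(236 × 2.60) = -23.175 °C

T_c,out = -23.2 °C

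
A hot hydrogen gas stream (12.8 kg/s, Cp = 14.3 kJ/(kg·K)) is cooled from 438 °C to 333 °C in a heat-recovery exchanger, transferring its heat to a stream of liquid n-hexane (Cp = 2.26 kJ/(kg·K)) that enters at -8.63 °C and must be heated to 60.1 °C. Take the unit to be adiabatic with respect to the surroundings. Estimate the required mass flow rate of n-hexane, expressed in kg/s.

Heat released by hot stream: Q = 12.8 × 14.3 × (438 − 333) = 19219 kJ/s
Energy balance on cold side (adiabatic exchanger): Q = ṁ_c·Cp_c·(T_c,out − T_c,in)
ṁ_c = 19219 / [2.26 × (60.1 − -8.63)] = 123.73 kg/s

ṁ_c = 124 kg/s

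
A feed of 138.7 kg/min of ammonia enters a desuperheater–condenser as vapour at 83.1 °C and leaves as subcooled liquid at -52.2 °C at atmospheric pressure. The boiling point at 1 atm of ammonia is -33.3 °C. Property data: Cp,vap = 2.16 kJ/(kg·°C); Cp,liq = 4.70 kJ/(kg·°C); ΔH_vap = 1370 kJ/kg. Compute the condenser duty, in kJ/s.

vapour 83.1→-33.3 °C: -251.42 kJ/kg
condensation at -33.3 °C: -1370 kJ/kg
liquid -33.3→-52.2 °C: -88.83 kJ/kg
Δh = -251.42 + -1370 + -88.83 = -1710.3 kJ/kg
Q = ṁ·Δh = 138.7 kg/min × -1710.3 kJ/kg = -237210 kJ/min
|Q| = 3953.5 kW

Q_c = 3950 kJ/s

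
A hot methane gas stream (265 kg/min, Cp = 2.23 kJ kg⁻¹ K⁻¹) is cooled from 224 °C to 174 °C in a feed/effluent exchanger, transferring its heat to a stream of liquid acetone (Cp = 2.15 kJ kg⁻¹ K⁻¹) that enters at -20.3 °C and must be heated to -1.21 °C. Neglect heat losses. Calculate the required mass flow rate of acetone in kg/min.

Heat released by hot stream: Q = 265 × 2.23 × (224 − 174) = 29548 kJ/min
Energy balance on cold side (adiabatic exchanger): Q = ṁ_c·Cp_c·(T_c,out − T_c,in)
ṁ_c = 29548 / [2.15 × (-1.21 − -20.3)] = 719.91 kg/min

ṁ_c = 720 kg/min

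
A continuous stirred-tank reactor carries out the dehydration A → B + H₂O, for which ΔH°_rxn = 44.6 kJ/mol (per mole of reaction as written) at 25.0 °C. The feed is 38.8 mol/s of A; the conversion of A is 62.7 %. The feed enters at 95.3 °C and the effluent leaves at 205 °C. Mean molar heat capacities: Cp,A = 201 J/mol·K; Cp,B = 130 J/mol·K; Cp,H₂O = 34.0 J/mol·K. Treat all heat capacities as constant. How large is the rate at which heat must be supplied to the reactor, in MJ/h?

Q_in = 6400 MJ/h

Extent of reaction ξ = 0.627 × 38.8 = 24.328 mol/s
Reaction term: ξ·ΔH°_rxn = 24.328 × 44.6 = 1085 kJ/s
Sensible, feed 95.3→25 °C: -548.26 kJ/s
Outlet flows (mol/s): A 14.472, B 24.328, H₂O 24.328
Sensible, products 25→205 °C: 1241.8 kJ/s
Q = ΔH = 1778.5 kJ/s = 1778.5 kW
Heat supplied = 6402.7 MJ/h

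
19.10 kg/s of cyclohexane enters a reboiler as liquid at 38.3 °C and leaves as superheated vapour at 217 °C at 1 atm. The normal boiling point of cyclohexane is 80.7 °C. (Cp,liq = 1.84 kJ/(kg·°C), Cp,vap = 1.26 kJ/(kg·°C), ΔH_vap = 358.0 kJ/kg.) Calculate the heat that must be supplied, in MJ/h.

liquid 38.3→80.7 °C: 78.016 kJ/kg
vaporisation at 80.7 °C: 358 kJ/kg
vapour 80.7→217 °C: 171.74 kJ/kg
Δh = 78.016 + 358 + 171.74 = 607.75 kJ/kg
Q = ṁ·Δh = 19.10 kg/s × 607.75 kJ/kg = 11608 kJ/s
|Q| = 11608 kW = 41789 MJ/h

Q = 41800 MJ/h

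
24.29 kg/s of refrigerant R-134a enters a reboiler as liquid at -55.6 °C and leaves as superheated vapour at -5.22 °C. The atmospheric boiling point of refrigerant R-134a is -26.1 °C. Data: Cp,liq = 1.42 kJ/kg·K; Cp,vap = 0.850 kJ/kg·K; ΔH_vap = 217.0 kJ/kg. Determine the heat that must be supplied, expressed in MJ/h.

Q = 24200 MJ/h

liquid -55.6→-26.1 °C: 41.89 kJ/kg
vaporisation at -26.1 °C: 217 kJ/kg
vapour -26.1→-5.22 °C: 17.748 kJ/kg
Δh = 41.89 + 217 + 17.748 = 276.64 kJ/kg
Q = ṁ·Δh = 24.29 kg/s × 276.64 kJ/kg = 6719.5 kJ/s
|Q| = 6719.5 kW = 24190 MJ/h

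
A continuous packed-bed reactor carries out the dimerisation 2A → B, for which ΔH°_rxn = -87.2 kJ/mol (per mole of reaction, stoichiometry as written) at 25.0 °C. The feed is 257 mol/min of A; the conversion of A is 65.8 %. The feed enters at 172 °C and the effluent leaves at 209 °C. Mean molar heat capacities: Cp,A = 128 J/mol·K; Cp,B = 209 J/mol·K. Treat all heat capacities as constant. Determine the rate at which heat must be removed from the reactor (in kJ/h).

Extent of reaction ξ = 0.658 × 257 / 2 = 84.553 mol/min
Reaction term: ξ·ΔH°_rxn = 84.553 × -87.2 = -7373 kJ/min
Sensible, feed 172→25 °C: -4835.7 kJ/min
Outlet flows (mol/min): A 87.894, B 84.553
Sensible, products 25→209 °C: 5321.6 kJ/min
Q = ΔH = -6887.1 kJ/min = -114.78 kW
Heat removed = 413230 kJ/h

Q_out = 413000 kJ/h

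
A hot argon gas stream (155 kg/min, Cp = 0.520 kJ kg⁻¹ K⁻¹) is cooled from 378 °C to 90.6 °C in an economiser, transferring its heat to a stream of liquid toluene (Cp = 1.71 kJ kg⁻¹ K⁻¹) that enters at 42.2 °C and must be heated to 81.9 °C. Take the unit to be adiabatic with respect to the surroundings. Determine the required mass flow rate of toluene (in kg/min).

Heat released by hot stream: Q = 155 × 0.520 × (378 − 90.6) = 23164 kJ/min
Energy balance on cold side (adiabatic exchanger): Q = ṁ_c·Cp_c·(T_c,out − T_c,in)
ṁ_c = 23164 / [1.71 × (81.9 − 42.2)] = 341.22 kg/min

ṁ_c = 341 kg/min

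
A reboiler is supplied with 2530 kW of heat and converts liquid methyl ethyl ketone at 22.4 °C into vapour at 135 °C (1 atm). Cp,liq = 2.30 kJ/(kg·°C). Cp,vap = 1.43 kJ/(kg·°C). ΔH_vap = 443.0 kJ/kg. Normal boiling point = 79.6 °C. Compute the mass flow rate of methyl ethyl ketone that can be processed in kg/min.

ṁ = 232 kg/min

Δh = 2.30×(79.6−22.4) + 443.0 + 1.43×(135−79.6) = 653.78 kJ/kg
Q = 2530 kW = 2530 kJ/s = 151800 kJ/min
ṁ = Q/Δh = 151800 / 653.78 = 232.19 kg/min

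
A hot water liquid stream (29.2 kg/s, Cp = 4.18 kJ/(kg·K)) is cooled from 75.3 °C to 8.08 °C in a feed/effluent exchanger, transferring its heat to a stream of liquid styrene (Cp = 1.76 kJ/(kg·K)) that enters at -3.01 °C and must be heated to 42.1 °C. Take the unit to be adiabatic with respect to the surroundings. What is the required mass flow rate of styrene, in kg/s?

Heat released by hot stream: Q = 29.2 × 4.18 × (75.3 − 8.08) = 8204.6 kJ/s
Energy balance on cold side (adiabatic exchanger): Q = ṁ_c·Cp_c·(T_c,out − T_c,in)
ṁ_c = 8204.6 / [1.76 × (42.1 − -3.01)] = 103.34 kg/s

ṁ_c = 103 kg/s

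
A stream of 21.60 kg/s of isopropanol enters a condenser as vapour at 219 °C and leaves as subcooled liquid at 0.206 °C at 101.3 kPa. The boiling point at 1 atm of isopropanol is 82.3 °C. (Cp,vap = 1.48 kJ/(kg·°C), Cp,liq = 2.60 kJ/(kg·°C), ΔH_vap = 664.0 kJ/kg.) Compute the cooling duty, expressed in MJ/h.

Q_c = 84000 MJ/h

vapour 219→82.3 °C: -202.32 kJ/kg
condensation at 82.3 °C: -664 kJ/kg
liquid 82.3→0.206 °C: -213.44 kJ/kg
Δh = -202.32 + -664 + -213.44 = -1079.8 kJ/kg
Q = ṁ·Δh = 21.60 kg/s × -1079.8 kJ/kg = -23323 kJ/s
|Q| = 23323 kW = 83962 MJ/h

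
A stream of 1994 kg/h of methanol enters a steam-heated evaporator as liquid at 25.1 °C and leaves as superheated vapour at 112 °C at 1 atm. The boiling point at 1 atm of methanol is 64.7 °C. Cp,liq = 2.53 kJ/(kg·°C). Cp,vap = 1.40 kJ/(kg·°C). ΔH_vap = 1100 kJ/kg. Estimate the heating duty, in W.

liquid 25.1→64.7 °C: 100.19 kJ/kg
vaporisation at 64.7 °C: 1100 kJ/kg
vapour 64.7→112 °C: 66.22 kJ/kg
Δh = 100.19 + 1100 + 66.22 = 1266.4 kJ/kg
Q = ṁ·Δh = 1994 kg/h × 1266.4 kJ/kg = 2.5252e+06 kJ/h
|Q| = 701.45 kW = 701450 W

Q = 701000 W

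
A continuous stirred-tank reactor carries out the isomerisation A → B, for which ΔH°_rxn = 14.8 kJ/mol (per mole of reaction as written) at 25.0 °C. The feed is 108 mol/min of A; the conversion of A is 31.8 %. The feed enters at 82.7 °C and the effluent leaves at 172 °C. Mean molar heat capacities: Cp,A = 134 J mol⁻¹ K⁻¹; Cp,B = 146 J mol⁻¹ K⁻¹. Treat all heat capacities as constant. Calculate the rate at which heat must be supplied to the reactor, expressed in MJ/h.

Extent of reaction ξ = 0.318 × 108 = 34.344 mol/min
Reaction term: ξ·ΔH°_rxn = 34.344 × 14.8 = 508.29 kJ/min
Sensible, feed 82.7→25 °C: -835.03 kJ/min
Outlet flows (mol/min): A 73.656, B 34.344
Sensible, products 25→172 °C: 2188 kJ/min
Q = ΔH = 1861.2 kJ/min = 31.02 kW
Heat supplied = 111.67 MJ/h

Q_in = 112 MJ/h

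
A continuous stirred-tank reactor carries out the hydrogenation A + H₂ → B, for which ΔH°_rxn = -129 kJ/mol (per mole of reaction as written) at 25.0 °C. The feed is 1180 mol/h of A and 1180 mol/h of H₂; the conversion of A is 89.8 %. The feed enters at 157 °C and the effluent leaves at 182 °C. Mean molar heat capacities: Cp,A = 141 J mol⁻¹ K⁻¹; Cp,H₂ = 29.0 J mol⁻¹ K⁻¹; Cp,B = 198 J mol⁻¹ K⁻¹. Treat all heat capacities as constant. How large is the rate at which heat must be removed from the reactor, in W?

Q_out = 35300 W

Extent of reaction ξ = 0.898 × 1180 = 1059.6 mol/h
Reaction term: ξ·ΔH°_rxn = 1059.6 × -129 = -136690 kJ/h
Sensible, feed 157→25 °C: -26479 kJ/h
Outlet flows (mol/h): A 120.36, H₂ 120.36, B 1059.6
Sensible, products 25→182 °C: 36152 kJ/h
Q = ΔH = -127020 kJ/h = -35.283 kW
Heat removed = 35283 W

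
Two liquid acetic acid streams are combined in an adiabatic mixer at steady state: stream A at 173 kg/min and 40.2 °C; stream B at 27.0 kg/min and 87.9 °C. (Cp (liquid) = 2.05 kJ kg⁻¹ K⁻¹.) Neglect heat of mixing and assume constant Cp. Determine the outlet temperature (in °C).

T_out = 46.6 °C

Energy balance with Q = 0: Σ ṁᵢCp,ᵢ(T_out − Tᵢ) = 0
T_out = Σ ṁᵢCp,ᵢTᵢ / Σ ṁᵢCp,ᵢ
      = 19122 / 410 = 46.639 °C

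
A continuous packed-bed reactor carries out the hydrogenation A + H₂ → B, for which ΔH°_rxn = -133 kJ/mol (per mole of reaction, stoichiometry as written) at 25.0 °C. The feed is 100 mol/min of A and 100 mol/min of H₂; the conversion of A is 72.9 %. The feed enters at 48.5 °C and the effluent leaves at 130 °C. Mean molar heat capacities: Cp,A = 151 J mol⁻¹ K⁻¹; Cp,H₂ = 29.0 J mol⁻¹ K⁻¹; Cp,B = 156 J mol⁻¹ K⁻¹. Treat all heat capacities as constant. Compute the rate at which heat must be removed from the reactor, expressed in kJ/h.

Q_out = 505000 kJ/h

Extent of reaction ξ = 0.729 × 100 = 72.9 mol/min
Reaction term: ξ·ΔH°_rxn = 72.9 × -133 = -9695.7 kJ/min
Sensible, feed 48.5→25 °C: -423 kJ/min
Outlet flows (mol/min): A 27.1, H₂ 27.1, B 72.9
Sensible, products 25→130 °C: 1706.3 kJ/min
Q = ΔH = -8412.4 kJ/min = -140.21 kW
Heat removed = 504740 kJ/h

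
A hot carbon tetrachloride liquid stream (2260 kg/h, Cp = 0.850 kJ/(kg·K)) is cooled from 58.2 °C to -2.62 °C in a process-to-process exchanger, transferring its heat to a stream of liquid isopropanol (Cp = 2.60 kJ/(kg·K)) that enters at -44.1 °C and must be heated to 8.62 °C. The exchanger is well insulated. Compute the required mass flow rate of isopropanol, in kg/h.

Heat released by hot stream: Q = 2260 × 0.850 × (58.2 − -2.62) = 116840 kJ/h
Energy balance on cold side (adiabatic exchanger): Q = ṁ_c·Cp_c·(T_c,out − T_c,in)
ṁ_c = 116840 / [2.60 × (8.62 − -44.1)] = 852.36 kg/h

ṁ_c = 852 kg/h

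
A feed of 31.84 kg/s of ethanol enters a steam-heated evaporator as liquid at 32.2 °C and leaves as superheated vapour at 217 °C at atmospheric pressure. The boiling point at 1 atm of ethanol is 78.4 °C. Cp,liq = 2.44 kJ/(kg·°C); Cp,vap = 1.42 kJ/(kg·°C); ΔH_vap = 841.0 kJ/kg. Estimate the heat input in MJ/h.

Q = 132000 MJ/h

liquid 32.2→78.4 °C: 112.73 kJ/kg
vaporisation at 78.4 °C: 841 kJ/kg
vapour 78.4→217 °C: 196.81 kJ/kg
Δh = 112.73 + 841 + 196.81 = 1150.5 kJ/kg
Q = ṁ·Δh = 31.84 kg/s × 1150.5 kJ/kg = 36633 kJ/s
|Q| = 36633 kW = 131880 MJ/h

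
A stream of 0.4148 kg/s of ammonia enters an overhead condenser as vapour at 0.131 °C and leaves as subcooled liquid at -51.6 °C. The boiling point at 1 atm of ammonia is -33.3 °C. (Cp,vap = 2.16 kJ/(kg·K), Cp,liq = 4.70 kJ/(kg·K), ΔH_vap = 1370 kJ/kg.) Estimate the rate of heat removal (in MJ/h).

vapour 0.131→-33.3 °C: -72.211 kJ/kg
condensation at -33.3 °C: -1370 kJ/kg
liquid -33.3→-51.6 °C: -86.01 kJ/kg
Δh = -72.211 + -1370 + -86.01 = -1528.2 kJ/kg
Q = ṁ·Δh = 0.4148 kg/s × -1528.2 kJ/kg = -633.91 kJ/s
|Q| = 633.91 kW = 2282.1 MJ/h

Q_c = 2280 MJ/h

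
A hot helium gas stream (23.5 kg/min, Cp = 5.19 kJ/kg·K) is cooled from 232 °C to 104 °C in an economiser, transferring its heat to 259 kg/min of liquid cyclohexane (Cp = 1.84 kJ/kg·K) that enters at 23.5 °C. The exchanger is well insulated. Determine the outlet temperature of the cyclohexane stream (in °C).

T_c,out = 56.3 °C

Heat released by hot stream: Q = 23.5 × 5.19 × (232 − 104) = 15612 kJ/min
Energy balance on cold side (adiabatic exchanger): Q = ṁ_c·Cp_c·(T_c,out − T_c,in)
T_c,out = 23.5 + 15612/(259 × 1.84) = 56.259 °C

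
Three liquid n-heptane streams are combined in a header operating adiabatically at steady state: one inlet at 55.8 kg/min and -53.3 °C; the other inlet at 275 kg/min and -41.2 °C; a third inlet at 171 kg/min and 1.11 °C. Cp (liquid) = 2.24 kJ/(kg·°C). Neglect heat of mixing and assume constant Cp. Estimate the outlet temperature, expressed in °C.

Adiabatic, steady state ⇒ Σ ṁᵢCp,ᵢ(T_out − Tᵢ) = 0
Σ ṁᵢCp,ᵢTᵢ = 55.8×2.24×-53.3 + 275×2.24×-41.2 + 171×2.24×1.11 = -31616
Σ ṁᵢCp,ᵢ = 55.8×2.24 + 275×2.24 + 171×2.24 = 1124
T_out = -31616 / 1124 = -28.127 °C

T_out = -28.1 °C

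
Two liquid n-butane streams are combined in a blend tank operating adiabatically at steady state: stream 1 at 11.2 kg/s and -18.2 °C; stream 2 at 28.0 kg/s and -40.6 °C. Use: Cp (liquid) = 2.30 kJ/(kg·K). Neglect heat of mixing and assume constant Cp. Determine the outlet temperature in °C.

T_out = -34.2 °C

Adiabatic, steady state ⇒ Σ ṁᵢCp,ᵢ(T_out − Tᵢ) = 0
T_out = Σ ṁᵢCp,ᵢTᵢ / Σ ṁᵢCp,ᵢ
      = -3083.5 / 90.16 = -34.2 °C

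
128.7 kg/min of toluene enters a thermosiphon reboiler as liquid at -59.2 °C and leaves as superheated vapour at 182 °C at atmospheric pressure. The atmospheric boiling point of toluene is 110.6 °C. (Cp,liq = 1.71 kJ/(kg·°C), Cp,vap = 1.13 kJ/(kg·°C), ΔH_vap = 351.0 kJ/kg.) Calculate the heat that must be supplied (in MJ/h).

liquid -59.2→110.6 °C: 290.36 kJ/kg
vaporisation at 110.6 °C: 351 kJ/kg
vapour 110.6→182 °C: 80.682 kJ/kg
Δh = 290.36 + 351 + 80.682 = 722.04 kJ/kg
Q = ṁ·Δh = 128.7 kg/min × 722.04 kJ/kg = 92927 kJ/min
|Q| = 1548.8 kW = 5575.6 MJ/h

Q = 5580 MJ/h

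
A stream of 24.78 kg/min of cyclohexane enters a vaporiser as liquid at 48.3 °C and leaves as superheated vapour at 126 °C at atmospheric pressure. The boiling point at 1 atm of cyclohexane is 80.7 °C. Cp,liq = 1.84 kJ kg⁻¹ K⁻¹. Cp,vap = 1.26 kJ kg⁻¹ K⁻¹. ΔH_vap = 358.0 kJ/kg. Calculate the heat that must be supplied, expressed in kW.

Q = 196 kW

liquid 48.3→80.7 °C: 59.616 kJ/kg
vaporisation at 80.7 °C: 358 kJ/kg
vapour 80.7→126 °C: 57.078 kJ/kg
Δh = 59.616 + 358 + 57.078 = 474.69 kJ/kg
Q = ṁ·Δh = 24.78 kg/min × 474.69 kJ/kg = 11763 kJ/min
|Q| = 196.05 kW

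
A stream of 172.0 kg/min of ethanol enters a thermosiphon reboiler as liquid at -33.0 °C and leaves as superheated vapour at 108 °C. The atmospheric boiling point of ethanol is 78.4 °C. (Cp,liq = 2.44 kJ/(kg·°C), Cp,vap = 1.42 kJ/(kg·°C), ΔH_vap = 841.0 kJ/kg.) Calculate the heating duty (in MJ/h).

liquid -33.0→78.4 °C: 271.82 kJ/kg
vaporisation at 78.4 °C: 841 kJ/kg
vapour 78.4→108 °C: 42.032 kJ/kg
Δh = 271.82 + 841 + 42.032 = 1154.8 kJ/kg
Q = ṁ·Δh = 172.0 kg/min × 1154.8 kJ/kg = 198630 kJ/min
|Q| = 3310.6 kW = 11918 MJ/h

Q = 11900 MJ/h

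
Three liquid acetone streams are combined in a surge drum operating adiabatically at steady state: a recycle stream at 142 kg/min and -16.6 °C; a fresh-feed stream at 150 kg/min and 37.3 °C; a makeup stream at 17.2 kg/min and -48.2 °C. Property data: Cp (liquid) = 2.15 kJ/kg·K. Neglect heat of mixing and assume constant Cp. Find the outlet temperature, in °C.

T_out = 7.79 °C

No heat crosses the boundary, so H_out = H_in.
Σ ṁᵢCp,ᵢTᵢ = 142×2.15×-16.6 + 150×2.15×37.3 + 17.2×2.15×-48.2 = 5178.8
Σ ṁᵢCp,ᵢ = 142×2.15 + 150×2.15 + 17.2×2.15 = 664.78
T_out = 5178.8 / 664.78 = 7.7903 °C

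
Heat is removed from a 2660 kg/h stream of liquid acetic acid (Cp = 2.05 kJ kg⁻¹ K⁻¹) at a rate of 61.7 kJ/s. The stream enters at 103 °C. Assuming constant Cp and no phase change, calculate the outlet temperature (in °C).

T_out = 62.3 °C

Q = 61.7 kJ/s = 222120 kJ/h
ΔT = Q/(ṁ·Cp) = 222120/(2660×2.05) = 40.734 K
T_out = 103 − 40.734 = 62.266 °C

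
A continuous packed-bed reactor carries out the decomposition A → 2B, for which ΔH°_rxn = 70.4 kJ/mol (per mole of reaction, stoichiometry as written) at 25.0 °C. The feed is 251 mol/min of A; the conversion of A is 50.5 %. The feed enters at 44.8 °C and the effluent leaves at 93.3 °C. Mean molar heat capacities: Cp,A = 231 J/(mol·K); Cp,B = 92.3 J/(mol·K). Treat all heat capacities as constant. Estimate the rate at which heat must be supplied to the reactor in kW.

Extent of reaction ξ = 0.505 × 251 = 126.75 mol/min
Reaction term: ξ·ΔH°_rxn = 126.75 × 70.4 = 8923.6 kJ/min
Sensible, feed 44.8→25 °C: -1148 kJ/min
Outlet flows (mol/min): A 124.25, B 253.51
Sensible, products 25→93.3 °C: 3558.4 kJ/min
Q = ΔH = 11334 kJ/min = 188.9 kW
Heat supplied = 188.9 kW

Q_in = 189 kW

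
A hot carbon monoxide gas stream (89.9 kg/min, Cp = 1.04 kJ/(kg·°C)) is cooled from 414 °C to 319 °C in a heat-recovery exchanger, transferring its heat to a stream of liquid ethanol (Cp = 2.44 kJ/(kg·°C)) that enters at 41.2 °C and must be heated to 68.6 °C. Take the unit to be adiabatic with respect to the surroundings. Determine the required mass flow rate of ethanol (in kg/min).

Heat released by hot stream: Q = 89.9 × 1.04 × (414 − 319) = 8882.1 kJ/min
Energy balance on cold side (adiabatic exchanger): Q = ṁ_c·Cp_c·(T_c,out − T_c,in)
ṁ_c = 8882.1 / [2.44 × (68.6 − 41.2)] = 132.85 kg/min

ṁ_c = 133 kg/min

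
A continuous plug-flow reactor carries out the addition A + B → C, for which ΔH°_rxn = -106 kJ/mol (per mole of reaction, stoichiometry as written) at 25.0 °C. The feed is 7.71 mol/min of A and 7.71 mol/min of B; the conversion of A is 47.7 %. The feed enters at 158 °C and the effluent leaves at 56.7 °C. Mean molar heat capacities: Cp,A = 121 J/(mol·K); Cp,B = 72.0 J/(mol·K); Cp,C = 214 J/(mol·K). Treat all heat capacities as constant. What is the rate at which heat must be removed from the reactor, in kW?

Q_out = 8.97 kW

Extent of reaction ξ = 0.477 × 7.71 = 3.6777 mol/min
Reaction term: ξ·ΔH°_rxn = 3.6777 × -106 = -389.83 kJ/min
Sensible, feed 158→25 °C: -197.91 kJ/min
Outlet flows (mol/min): A 4.0323, B 4.0323, C 3.6777
Sensible, products 25→56.7 °C: 49.619 kJ/min
Q = ΔH = -538.12 kJ/min = -8.9687 kW
Heat removed = 8.9687 kW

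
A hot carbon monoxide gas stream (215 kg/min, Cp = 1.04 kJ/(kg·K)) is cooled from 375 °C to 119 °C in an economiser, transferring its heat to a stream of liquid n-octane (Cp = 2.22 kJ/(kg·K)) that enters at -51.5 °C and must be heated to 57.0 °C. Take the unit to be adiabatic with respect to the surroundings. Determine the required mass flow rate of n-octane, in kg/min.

ṁ_c = 238 kg/min

Heat released by hot stream: Q = 215 × 1.04 × (375 − 119) = 57242 kJ/min
Energy balance on cold side (adiabatic exchanger): Q = ṁ_c·Cp_c·(T_c,out − T_c,in)
ṁ_c = 57242 / [2.22 × (57.0 − -51.5)] = 237.65 kg/min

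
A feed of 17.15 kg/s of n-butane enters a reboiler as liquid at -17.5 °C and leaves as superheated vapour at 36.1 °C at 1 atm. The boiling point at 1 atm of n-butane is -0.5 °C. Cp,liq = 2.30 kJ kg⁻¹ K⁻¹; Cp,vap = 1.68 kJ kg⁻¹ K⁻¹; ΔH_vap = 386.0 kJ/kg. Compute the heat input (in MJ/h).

Q = 30000 MJ/h

liquid -17.5→-0.5 °C: 39.1 kJ/kg
vaporisation at -0.5 °C: 386 kJ/kg
vapour -0.5→36.1 °C: 61.488 kJ/kg
Δh = 39.1 + 386 + 61.488 = 486.59 kJ/kg
Q = ṁ·Δh = 17.15 kg/s × 486.59 kJ/kg = 8345 kJ/s
|Q| = 8345 kW = 30042 MJ/h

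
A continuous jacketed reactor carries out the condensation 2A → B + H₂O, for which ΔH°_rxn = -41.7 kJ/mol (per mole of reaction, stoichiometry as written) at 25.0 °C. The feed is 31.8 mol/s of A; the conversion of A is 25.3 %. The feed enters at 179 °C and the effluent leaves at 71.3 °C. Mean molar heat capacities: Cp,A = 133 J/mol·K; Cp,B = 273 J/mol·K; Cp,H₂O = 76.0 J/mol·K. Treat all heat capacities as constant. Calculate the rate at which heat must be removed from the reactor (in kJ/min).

Extent of reaction ξ = 0.253 × 31.8 / 2 = 4.0227 mol/s
Reaction term: ξ·ΔH°_rxn = 4.0227 × -41.7 = -167.75 kJ/s
Sensible, feed 179→25 °C: -651.33 kJ/s
Outlet flows (mol/s): A 23.755, B 4.0227, H₂O 4.0227
Sensible, products 25→71.3 °C: 211.28 kJ/s
Q = ΔH = -607.79 kJ/s = -607.79 kW
Heat removed = 36468 kJ/min

Q_out = 36500 kJ/min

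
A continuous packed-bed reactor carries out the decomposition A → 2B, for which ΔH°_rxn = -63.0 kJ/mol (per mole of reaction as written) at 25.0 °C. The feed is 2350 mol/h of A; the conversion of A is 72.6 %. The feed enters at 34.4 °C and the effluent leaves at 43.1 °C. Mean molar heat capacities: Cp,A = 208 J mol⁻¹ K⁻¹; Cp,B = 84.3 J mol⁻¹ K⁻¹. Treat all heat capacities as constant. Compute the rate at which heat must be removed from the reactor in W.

Extent of reaction ξ = 0.726 × 2350 = 1706.1 mol/h
Reaction term: ξ·ΔH°_rxn = 1706.1 × -63.0 = -107480 kJ/h
Sensible, feed 34.4→25 °C: -4594.7 kJ/h
Outlet flows (mol/h): A 643.9, B 3412.2
Sensible, products 25→43.1 °C: 7630.6 kJ/h
Q = ΔH = -104450 kJ/h = -29.013 kW
Heat removed = 29013 W

Q_out = 29000 W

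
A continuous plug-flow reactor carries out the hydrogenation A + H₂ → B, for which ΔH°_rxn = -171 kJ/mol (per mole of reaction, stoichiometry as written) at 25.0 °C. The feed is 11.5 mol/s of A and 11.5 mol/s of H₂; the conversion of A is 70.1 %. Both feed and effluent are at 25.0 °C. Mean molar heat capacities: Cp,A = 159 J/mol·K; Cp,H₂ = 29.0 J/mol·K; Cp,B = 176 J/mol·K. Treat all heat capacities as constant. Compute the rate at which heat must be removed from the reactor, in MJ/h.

Q_out = 4960 MJ/h

Extent of reaction ξ = 0.701 × 11.5 = 8.0615 mol/s
Reaction term: ξ·ΔH°_rxn = 8.0615 × -171 = -1378.5 kJ/s
Q = ΔH = -1378.5 kJ/s = -1378.5 kW
Heat removed = 4962.7 MJ/h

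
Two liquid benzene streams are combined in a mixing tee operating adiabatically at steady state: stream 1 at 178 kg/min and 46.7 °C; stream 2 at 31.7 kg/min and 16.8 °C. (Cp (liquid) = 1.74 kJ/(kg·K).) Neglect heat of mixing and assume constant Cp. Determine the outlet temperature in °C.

T_out = 42.2 °C

Energy balance with Q = 0: Σ ṁᵢCp,ᵢ(T_out − Tᵢ) = 0
Σ ṁᵢCp,ᵢTᵢ = 178×1.74×46.7 + 31.7×1.74×16.8 = 15391
Σ ṁᵢCp,ᵢ = 178×1.74 + 31.7×1.74 = 364.88
T_out = 15391 / 364.88 = 42.18 °C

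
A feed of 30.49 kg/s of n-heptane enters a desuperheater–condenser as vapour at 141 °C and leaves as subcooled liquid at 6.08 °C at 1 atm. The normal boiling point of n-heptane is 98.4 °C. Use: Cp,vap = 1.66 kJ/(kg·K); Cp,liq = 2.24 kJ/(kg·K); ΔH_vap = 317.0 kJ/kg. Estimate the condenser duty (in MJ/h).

Q_c = 65300 MJ/h

vapour 141→98.4 °C: -70.716 kJ/kg
condensation at 98.4 °C: -317 kJ/kg
liquid 98.4→6.08 °C: -206.8 kJ/kg
Δh = -70.716 + -317 + -206.8 = -594.51 kJ/kg
Q = ṁ·Δh = 30.49 kg/s × -594.51 kJ/kg = -18127 kJ/s
|Q| = 18127 kW = 65256 MJ/h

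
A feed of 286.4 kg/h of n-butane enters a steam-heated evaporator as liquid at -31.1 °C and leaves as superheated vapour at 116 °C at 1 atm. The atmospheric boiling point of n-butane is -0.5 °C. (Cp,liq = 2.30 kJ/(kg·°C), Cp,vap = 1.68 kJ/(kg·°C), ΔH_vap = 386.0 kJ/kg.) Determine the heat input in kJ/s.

Q = 51.9 kJ/s

liquid -31.1→-0.5 °C: 70.38 kJ/kg
vaporisation at -0.5 °C: 386 kJ/kg
vapour -0.5→116 °C: 195.72 kJ/kg
Δh = 70.38 + 386 + 195.72 = 652.1 kJ/kg
Q = ṁ·Δh = 286.4 kg/h × 652.1 kJ/kg = 186760 kJ/h
|Q| = 51.878 kW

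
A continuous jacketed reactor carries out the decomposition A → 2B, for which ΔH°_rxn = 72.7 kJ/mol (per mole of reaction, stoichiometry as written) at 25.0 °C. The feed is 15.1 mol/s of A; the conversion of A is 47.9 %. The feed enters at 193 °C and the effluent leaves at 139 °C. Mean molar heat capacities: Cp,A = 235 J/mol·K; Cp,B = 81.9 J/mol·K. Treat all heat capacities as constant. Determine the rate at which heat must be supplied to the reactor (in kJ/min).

Extent of reaction ξ = 0.479 × 15.1 = 7.2329 mol/s
Reaction term: ξ·ΔH°_rxn = 7.2329 × 72.7 = 525.83 kJ/s
Sensible, feed 193→25 °C: -596.15 kJ/s
Outlet flows (mol/s): A 7.8671, B 14.466
Sensible, products 25→139 °C: 345.82 kJ/s
Q = ΔH = 275.5 kJ/s = 275.5 kW
Heat supplied = 16530 kJ/min

Q_in = 16500 kJ/min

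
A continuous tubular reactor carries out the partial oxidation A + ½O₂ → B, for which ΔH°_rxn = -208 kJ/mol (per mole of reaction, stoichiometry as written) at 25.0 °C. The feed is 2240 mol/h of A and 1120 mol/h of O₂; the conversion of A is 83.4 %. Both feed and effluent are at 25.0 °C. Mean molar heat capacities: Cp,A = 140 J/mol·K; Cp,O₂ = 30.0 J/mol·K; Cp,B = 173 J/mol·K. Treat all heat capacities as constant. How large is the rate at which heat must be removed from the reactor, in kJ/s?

Q_out = 108 kJ/s

Extent of reaction ξ = 0.834 × 2240 = 1868.2 mol/h
Reaction term: ξ·ΔH°_rxn = 1868.2 × -208 = -388580 kJ/h
Q = ΔH = -388580 kJ/h = -107.94 kW
Heat removed = 107.94 kJ/s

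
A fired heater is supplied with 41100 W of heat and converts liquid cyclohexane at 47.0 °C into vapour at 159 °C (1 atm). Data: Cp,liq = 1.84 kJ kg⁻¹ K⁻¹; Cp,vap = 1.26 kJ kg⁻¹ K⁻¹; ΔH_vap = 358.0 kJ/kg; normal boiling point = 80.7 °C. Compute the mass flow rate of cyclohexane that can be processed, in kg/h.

ṁ = 285 kg/h

Δh = 1.84×(80.7−47.0) + 358.0 + 1.26×(159−80.7) = 518.67 kJ/kg
Q = 41100 W = 41.1 kJ/s = 147960 kJ/h
ṁ = Q/Δh = 147960 / 518.67 = 285.27 kg/h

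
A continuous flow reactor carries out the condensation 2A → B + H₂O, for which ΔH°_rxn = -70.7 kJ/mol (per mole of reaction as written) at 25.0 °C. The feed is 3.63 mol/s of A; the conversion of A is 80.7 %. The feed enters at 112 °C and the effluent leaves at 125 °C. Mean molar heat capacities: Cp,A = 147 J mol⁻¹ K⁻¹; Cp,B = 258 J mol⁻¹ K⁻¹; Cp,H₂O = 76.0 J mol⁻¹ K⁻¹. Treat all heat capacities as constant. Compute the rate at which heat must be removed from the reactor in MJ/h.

Q_out = 327 MJ/h

Extent of reaction ξ = 0.807 × 3.63 / 2 = 1.4647 mol/s
Reaction term: ξ·ΔH°_rxn = 1.4647 × -70.7 = -103.55 kJ/s
Sensible, feed 112→25 °C: -46.424 kJ/s
Outlet flows (mol/s): A 0.70059, B 1.4647, H₂O 1.4647
Sensible, products 25→125 °C: 59.22 kJ/s
Q = ΔH = -90.759 kJ/s = -90.759 kW
Heat removed = 326.73 MJ/h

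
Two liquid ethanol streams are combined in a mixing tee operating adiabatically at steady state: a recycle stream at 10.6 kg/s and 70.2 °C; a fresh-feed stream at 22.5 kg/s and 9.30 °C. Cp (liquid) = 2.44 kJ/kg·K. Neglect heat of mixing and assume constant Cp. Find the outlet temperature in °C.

Energy balance with Q = 0: Σ ṁᵢCp,ᵢ(T_out − Tᵢ) = 0
T_out = Σ ṁᵢCp,ᵢTᵢ / Σ ṁᵢCp,ᵢ
      = 2326.2 / 80.764 = 28.803 °C

T_out = 28.8 °C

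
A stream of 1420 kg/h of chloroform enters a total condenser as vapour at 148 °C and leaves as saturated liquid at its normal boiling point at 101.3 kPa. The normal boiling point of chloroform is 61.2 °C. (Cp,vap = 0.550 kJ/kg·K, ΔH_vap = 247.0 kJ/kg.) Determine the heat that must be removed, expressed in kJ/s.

Q_c = 116 kJ/s

vapour 148→61.2 °C: -47.74 kJ/kg
condensation at 61.2 °C: -247 kJ/kg
Δh = -47.74 + -247 = -294.74 kJ/kg
Q = ṁ·Δh = 1420 kg/h × -294.74 kJ/kg = -418530 kJ/h
|Q| = 116.26 kW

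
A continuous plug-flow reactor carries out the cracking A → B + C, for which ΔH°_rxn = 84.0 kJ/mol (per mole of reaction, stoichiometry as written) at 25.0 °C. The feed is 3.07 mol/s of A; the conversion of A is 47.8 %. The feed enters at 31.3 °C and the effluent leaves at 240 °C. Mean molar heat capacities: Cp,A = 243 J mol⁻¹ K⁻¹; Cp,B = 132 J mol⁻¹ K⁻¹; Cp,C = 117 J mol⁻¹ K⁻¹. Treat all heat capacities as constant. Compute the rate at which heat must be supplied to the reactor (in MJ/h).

Q_in = 1010 MJ/h

Extent of reaction ξ = 0.478 × 3.07 = 1.4675 mol/s
Reaction term: ξ·ΔH°_rxn = 1.4675 × 84.0 = 123.27 kJ/s
Sensible, feed 31.3→25 °C: -4.6999 kJ/s
Outlet flows (mol/s): A 1.6025, B 1.4675, C 1.4675
Sensible, products 25→240 °C: 162.29 kJ/s
Q = ΔH = 280.85 kJ/s = 280.85 kW
Heat supplied = 1011.1 MJ/h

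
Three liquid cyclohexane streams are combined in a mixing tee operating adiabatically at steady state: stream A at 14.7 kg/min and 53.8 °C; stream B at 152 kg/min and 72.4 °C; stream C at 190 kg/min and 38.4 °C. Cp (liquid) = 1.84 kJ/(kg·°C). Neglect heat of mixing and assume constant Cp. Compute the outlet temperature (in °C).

No heat crosses the boundary, so H_out = H_in.
Σ ṁᵢCp,ᵢTᵢ = 14.7×1.84×53.8 + 152×1.84×72.4 + 190×1.84×38.4 = 35129
Σ ṁᵢCp,ᵢ = 14.7×1.84 + 152×1.84 + 190×1.84 = 656.33
T_out = 35129 / 656.33 = 53.523 °C

T_out = 53.5 °C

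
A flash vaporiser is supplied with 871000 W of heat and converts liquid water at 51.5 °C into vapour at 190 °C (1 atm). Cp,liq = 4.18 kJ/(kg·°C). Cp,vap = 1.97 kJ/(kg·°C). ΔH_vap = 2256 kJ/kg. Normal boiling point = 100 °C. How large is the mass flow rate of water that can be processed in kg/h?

Δh = 4.18×(100−51.5) + 2256 + 1.97×(190−100) = 2636 kJ/kg
Q = 871000 W = 871 kJ/s = 3.1356e+06 kJ/h
ṁ = Q/Δh = 3.1356e+06 / 2636 = 1189.5 kg/h

ṁ = 1190 kg/h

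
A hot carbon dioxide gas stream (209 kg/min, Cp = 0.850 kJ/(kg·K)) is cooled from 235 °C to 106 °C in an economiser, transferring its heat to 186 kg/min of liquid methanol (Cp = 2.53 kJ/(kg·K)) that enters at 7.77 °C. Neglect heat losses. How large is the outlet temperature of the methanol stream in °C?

Heat released by hot stream: Q = 209 × 0.850 × (235 − 106) = 22917 kJ/min
Energy balance on cold side (adiabatic exchanger): Q = ṁ_c·Cp_c·(T_c,out − T_c,in)
T_c,out = 7.77 + 22917/(186 × 2.53) = 56.469 °C

T_c,out = 56.5 °C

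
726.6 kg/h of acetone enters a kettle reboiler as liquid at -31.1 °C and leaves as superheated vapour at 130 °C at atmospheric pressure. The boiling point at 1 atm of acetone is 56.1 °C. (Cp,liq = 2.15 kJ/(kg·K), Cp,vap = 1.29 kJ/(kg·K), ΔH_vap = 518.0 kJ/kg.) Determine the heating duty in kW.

liquid -31.1→56.1 °C: 187.48 kJ/kg
vaporisation at 56.1 °C: 518 kJ/kg
vapour 56.1→130 °C: 95.331 kJ/kg
Δh = 187.48 + 518 + 95.331 = 800.81 kJ/kg
Q = ṁ·Δh = 726.6 kg/h × 800.81 kJ/kg = 581870 kJ/h
|Q| = 161.63 kW

Q = 162 kW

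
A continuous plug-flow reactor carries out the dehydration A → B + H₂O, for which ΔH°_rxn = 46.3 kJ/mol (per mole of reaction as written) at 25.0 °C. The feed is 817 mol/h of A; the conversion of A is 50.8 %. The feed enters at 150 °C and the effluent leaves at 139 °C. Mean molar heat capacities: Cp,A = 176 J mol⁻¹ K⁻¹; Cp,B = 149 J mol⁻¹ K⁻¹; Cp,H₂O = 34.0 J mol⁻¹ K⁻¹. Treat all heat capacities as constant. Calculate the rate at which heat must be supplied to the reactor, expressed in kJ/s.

Q_in = 4.99 kJ/s

Extent of reaction ξ = 0.508 × 817 = 415.04 mol/h
Reaction term: ξ·ΔH°_rxn = 415.04 × 46.3 = 19216 kJ/h
Sensible, feed 150→25 °C: -17974 kJ/h
Outlet flows (mol/h): A 401.96, B 415.04, H₂O 415.04
Sensible, products 25→139 °C: 16723 kJ/h
Q = ΔH = 17966 kJ/h = 4.9905 kW
Heat supplied = 4.9905 kJ/s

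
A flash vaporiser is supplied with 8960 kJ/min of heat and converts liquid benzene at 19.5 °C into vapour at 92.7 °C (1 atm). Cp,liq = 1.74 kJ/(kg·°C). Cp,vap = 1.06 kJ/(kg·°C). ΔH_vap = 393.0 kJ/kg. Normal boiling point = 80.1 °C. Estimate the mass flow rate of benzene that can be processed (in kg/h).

Δh = 1.74×(80.1−19.5) + 393.0 + 1.06×(92.7−80.1) = 511.8 kJ/kg
Q = 8960 kJ/min = 149.33 kJ/s = 537600 kJ/h
ṁ = Q/Δh = 537600 / 511.8 = 1050.4 kg/h

ṁ = 1050 kg/h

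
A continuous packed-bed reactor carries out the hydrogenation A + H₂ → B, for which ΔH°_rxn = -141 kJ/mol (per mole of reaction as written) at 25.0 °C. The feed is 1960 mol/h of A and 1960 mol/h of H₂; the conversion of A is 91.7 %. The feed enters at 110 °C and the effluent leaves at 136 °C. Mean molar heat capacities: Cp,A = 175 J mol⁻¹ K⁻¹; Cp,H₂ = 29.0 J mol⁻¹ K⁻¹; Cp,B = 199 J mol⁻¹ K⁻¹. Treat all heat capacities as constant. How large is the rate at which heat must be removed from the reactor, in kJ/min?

Q_out = 4070 kJ/min

Extent of reaction ξ = 0.917 × 1960 = 1797.3 mol/h
Reaction term: ξ·ΔH°_rxn = 1797.3 × -141 = -253420 kJ/h
Sensible, feed 110→25 °C: -33986 kJ/h
Outlet flows (mol/h): A 162.68, H₂ 162.68, B 1797.3
Sensible, products 25→136 °C: 43385 kJ/h
Q = ΔH = -244020 kJ/h = -67.784 kW
Heat removed = 4067.1 kJ/min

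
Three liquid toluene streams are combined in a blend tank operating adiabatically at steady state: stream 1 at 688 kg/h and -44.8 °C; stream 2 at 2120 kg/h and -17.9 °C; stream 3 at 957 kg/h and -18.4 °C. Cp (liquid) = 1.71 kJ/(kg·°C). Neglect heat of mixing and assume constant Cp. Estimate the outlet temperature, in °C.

No heat crosses the boundary, so H_out = H_in.
T_out = Σ ṁᵢCp,ᵢTᵢ / Σ ṁᵢCp,ᵢ
      = -147710 / 6438.1 = -22.943 °C

T_out = -22.9 °C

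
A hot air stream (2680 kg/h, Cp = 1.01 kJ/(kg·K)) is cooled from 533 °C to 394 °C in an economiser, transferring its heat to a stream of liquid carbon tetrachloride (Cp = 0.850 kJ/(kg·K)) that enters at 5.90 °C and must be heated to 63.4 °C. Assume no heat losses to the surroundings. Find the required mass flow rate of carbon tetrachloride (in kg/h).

ṁ_c = 7700 kg/h

Heat released by hot stream: Q = 2680 × 1.01 × (533 − 394) = 376250 kJ/h
Energy balance on cold side (adiabatic exchanger): Q = ṁ_c·Cp_c·(T_c,out − T_c,in)
ṁ_c = 376250 / [0.850 × (63.4 − 5.90)] = 7698.1 kg/h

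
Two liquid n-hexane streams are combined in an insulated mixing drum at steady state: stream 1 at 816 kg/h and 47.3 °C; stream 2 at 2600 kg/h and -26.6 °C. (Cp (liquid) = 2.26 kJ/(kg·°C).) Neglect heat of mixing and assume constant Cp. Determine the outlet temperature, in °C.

Adiabatic, steady state ⇒ Σ ṁᵢCp,ᵢ(T_out − Tᵢ) = 0
T_out = Σ ṁᵢCp,ᵢTᵢ / Σ ṁᵢCp,ᵢ
      = -69073 / 7720.2 = -8.9471 °C

T_out = -8.95 °C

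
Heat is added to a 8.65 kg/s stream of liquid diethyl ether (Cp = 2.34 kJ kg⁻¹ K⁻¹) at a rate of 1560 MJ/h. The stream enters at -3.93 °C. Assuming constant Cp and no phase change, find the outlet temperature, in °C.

T_out = 17.5 °C

Q = 1560 MJ/h = 433.33 kJ/s
ΔT = Q/(ṁ·Cp) = 433.33/(8.65×2.34) = 21.409 K
T_out = -3.93 + 21.409 = 17.479 °C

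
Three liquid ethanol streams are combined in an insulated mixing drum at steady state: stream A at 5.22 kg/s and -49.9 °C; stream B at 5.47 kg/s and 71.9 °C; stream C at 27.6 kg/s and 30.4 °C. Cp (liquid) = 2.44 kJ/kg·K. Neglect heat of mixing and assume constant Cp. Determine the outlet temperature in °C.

Energy balance with Q = 0: Σ ṁᵢCp,ᵢ(T_out − Tᵢ) = 0
Σ ṁᵢCp,ᵢTᵢ = 5.22×2.44×-49.9 + 5.47×2.44×71.9 + 27.6×2.44×30.4 = 2371.3
Σ ṁᵢCp,ᵢ = 5.22×2.44 + 5.47×2.44 + 27.6×2.44 = 93.428
T_out = 2371.3 / 93.428 = 25.381 °C

T_out = 25.4 °C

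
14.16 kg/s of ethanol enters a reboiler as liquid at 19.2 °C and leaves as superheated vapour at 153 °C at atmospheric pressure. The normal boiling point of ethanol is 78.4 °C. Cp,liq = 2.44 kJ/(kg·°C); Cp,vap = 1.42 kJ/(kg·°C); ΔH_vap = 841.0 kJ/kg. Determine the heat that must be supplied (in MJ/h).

Q = 55600 MJ/h

liquid 19.2→78.4 °C: 144.45 kJ/kg
vaporisation at 78.4 °C: 841 kJ/kg
vapour 78.4→153 °C: 105.93 kJ/kg
Δh = 144.45 + 841 + 105.93 = 1091.4 kJ/kg
Q = ṁ·Δh = 14.16 kg/s × 1091.4 kJ/kg = 15454 kJ/s
|Q| = 15454 kW = 55634 MJ/h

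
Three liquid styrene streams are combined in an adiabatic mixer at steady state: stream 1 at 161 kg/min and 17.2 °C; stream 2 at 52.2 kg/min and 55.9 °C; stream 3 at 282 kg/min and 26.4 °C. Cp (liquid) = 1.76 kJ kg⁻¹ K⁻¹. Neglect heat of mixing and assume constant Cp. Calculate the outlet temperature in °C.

T_out = 26.5 °C

No heat crosses the boundary, so H_out = H_in.
Σ ṁᵢCp,ᵢTᵢ = 161×1.76×17.2 + 52.2×1.76×55.9 + 282×1.76×26.4 = 23112
Σ ṁᵢCp,ᵢ = 161×1.76 + 52.2×1.76 + 282×1.76 = 871.55
T_out = 23112 / 871.55 = 26.519 °C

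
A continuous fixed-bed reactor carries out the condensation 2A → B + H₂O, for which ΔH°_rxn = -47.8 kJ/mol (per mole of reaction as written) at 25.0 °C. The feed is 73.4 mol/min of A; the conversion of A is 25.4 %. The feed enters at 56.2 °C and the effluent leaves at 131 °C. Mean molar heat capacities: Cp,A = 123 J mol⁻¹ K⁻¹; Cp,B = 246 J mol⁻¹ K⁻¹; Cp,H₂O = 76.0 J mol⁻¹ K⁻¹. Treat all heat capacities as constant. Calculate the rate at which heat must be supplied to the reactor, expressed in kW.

Q_in = 5.08 kW

Extent of reaction ξ = 0.254 × 73.4 / 2 = 9.3218 mol/min
Reaction term: ξ·ΔH°_rxn = 9.3218 × -47.8 = -445.58 kJ/min
Sensible, feed 56.2→25 °C: -281.68 kJ/min
Outlet flows (mol/min): A 54.756, B 9.3218, H₂O 9.3218
Sensible, products 25→131 °C: 1032.1 kJ/min
Q = ΔH = 304.82 kJ/min = 5.0804 kW
Heat supplied = 5.0804 kW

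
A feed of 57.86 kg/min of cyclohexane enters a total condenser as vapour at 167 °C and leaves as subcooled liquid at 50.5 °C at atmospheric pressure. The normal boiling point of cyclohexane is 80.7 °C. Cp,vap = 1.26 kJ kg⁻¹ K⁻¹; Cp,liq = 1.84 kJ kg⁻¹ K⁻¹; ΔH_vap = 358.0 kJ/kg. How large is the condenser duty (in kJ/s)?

vapour 167→80.7 °C: -108.74 kJ/kg
condensation at 80.7 °C: -358 kJ/kg
liquid 80.7→50.5 °C: -55.568 kJ/kg
Δh = -108.74 + -358 + -55.568 = -522.31 kJ/kg
Q = ṁ·Δh = 57.86 kg/min × -522.31 kJ/kg = -30221 kJ/min
|Q| = 503.68 kW

Q_c = 504 kJ/s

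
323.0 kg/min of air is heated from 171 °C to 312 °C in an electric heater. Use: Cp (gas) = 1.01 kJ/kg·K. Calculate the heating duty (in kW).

Q = ṁ·Cp·ΔT = 323.0 × 1.01 × (312 − 171) = 45998 kJ/min
Converting: 45998 / 60 s = 766.64 kW

Q = 767 kW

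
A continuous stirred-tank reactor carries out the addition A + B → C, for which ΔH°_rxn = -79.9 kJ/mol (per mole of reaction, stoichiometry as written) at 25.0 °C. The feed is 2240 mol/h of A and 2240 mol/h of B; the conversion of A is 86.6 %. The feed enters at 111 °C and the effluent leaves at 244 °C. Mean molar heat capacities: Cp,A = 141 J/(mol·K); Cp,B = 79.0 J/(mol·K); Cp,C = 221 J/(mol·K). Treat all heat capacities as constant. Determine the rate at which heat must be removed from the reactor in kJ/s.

Q_out = 24.7 kJ/s

Extent of reaction ξ = 0.866 × 2240 = 1939.8 mol/h
Reaction term: ξ·ΔH°_rxn = 1939.8 × -79.9 = -154990 kJ/h
Sensible, feed 111→25 °C: -42381 kJ/h
Outlet flows (mol/h): A 300.16, B 300.16, C 1939.8
Sensible, products 25→244 °C: 108350 kJ/h
Q = ΔH = -89026 kJ/h = -24.729 kW
Heat removed = 24.729 kJ/s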